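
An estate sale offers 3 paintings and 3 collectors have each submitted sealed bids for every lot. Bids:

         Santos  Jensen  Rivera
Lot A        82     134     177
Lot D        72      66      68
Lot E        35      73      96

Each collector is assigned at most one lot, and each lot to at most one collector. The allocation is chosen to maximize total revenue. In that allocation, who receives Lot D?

Optimal: Santos→Lot D ($72), Jensen→Lot E ($73), Rivera→Lot A ($177) — total 72+73+177 = $322.
Row-greedy (each collector in turn takes its best remaining lot) gives $223, worse by 99.
Next-best assignment: Santos→Lot D, Jensen→Lot A, Rivera→Lot E = $302.
Swapping Jensen↔Rivera (Jensen→Lot A $134, Rivera→Lot E $96) loses 20.
Santos's own top lot is Lot A ($82), but forcing Santos→Lot A and reassigning the rest optimally gives only $244 — worse by 78.

Santos receives Lot D.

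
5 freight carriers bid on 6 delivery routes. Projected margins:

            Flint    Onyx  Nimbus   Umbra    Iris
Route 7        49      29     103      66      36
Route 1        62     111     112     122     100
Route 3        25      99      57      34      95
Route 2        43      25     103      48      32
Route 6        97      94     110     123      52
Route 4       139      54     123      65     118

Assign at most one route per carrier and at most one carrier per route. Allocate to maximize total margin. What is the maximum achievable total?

Optimal: Flint→Route 4 ($139k), Onyx→Route 1 ($111k), Nimbus→Route 7 ($103k), Umbra→Route 6 ($123k), Iris→Route 3 ($95k) — total 139+111+103+123+95 = $571k.
Max-entry greedy (repeatedly take the single best remaining cell) gives $509k, worse by 62.
Swapping Flint↔Umbra (Flint→Route 6 $97k, Umbra→Route 4 $65k) loses 100.
Checked against all permutations: $571k is optimal.

Max total: $571k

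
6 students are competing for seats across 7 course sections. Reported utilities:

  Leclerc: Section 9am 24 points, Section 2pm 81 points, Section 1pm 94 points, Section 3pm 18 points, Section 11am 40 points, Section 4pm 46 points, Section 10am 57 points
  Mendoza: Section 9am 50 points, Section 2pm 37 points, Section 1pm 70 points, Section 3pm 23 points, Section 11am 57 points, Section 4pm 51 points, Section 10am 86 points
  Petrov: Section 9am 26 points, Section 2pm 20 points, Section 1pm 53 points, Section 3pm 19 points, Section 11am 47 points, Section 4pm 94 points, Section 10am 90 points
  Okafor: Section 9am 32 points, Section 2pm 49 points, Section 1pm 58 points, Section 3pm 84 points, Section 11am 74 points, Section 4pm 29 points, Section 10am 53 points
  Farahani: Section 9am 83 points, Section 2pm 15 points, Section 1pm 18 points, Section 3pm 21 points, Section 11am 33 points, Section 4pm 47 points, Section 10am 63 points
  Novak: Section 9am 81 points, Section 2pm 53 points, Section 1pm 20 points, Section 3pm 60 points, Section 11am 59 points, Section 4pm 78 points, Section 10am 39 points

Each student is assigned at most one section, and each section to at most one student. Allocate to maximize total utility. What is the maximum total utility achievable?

Max total: 500 points

Optimal: Leclerc→Section 1pm (94 points), Mendoza→Section 10am (86 points), Petrov→Section 4pm (94 points), Okafor→Section 3pm (84 points), Farahani→Section 9am (83 points), Novak→Section 11am (59 points) — total 94+86+94+84+83+59 = 500 points.
Column-greedy (each section in turn goes to its best remaining student) gives 471 points, worse by 29.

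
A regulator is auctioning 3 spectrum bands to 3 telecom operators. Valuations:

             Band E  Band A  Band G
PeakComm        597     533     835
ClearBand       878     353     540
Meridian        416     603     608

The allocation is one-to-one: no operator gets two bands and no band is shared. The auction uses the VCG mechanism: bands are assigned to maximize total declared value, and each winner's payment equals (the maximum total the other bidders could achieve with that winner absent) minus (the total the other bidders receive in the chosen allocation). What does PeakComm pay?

PeakComm pays $5M.

Efficient allocation: PeakComm→Band G ($835M), ClearBand→Band E ($878M), Meridian→Band A ($603M); total welfare W = $2316M.
PeakComm receives Band G at value $835M, so the others get W − 835 = $1481M.
Without PeakComm: best allocation of the remaining 2 bidders over all 3 bands is ClearBand→Band E ($878M), Meridian→Band G ($608M), total $1486M.
VCG payment = (others' best without PeakComm) − (others' welfare with PeakComm) = 1486 − 1481 = $5M.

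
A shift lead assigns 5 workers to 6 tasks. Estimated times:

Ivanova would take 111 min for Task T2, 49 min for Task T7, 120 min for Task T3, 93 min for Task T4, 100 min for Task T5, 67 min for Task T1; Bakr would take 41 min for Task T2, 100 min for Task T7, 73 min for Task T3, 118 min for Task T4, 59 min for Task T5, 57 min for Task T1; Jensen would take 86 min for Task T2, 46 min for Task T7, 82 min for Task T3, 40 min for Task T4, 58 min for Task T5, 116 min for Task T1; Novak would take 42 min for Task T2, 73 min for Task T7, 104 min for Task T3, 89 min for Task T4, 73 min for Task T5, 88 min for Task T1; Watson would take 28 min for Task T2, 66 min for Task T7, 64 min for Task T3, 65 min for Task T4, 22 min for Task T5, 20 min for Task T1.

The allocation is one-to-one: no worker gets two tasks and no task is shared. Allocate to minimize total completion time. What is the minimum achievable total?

Optimal: Ivanova→Task T7 (49 min), Bakr→Task T5 (59 min), Jensen→Task T4 (40 min), Novak→Task T2 (42 min), Watson→Task T1 (20 min) — total 49+59+40+42+20 = 210 min.
Min-entry greedy (repeatedly take the single cheapest remaining cell) gives 223 min, worse by 13.
No other one-to-one assignment undercuts 210 min.

Minimum total: 210 min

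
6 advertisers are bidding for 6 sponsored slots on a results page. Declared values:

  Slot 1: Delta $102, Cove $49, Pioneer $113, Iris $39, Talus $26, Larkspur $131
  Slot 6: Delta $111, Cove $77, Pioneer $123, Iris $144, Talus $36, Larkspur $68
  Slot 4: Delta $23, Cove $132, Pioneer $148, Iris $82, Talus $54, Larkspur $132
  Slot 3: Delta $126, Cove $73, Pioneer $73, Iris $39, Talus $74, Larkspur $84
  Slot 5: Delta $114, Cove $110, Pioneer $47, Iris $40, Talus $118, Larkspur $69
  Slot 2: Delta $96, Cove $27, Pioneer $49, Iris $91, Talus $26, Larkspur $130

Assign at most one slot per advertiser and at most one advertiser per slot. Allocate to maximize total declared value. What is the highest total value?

Optimal: Delta→Slot 3 ($126), Cove→Slot 4 ($132), Pioneer→Slot 1 ($113), Iris→Slot 6 ($144), Talus→Slot 5 ($118), Larkspur→Slot 2 ($130) — total 126+132+113+144+118+130 = $763.
Column-greedy (each slot in turn goes to its best remaining advertiser) gives $694, worse by 69.
Swapping Cove↔Larkspur (Cove→Slot 2 $27, Larkspur→Slot 4 $132) loses 103.
No other one-to-one assignment exceeds $763.

Max total: $763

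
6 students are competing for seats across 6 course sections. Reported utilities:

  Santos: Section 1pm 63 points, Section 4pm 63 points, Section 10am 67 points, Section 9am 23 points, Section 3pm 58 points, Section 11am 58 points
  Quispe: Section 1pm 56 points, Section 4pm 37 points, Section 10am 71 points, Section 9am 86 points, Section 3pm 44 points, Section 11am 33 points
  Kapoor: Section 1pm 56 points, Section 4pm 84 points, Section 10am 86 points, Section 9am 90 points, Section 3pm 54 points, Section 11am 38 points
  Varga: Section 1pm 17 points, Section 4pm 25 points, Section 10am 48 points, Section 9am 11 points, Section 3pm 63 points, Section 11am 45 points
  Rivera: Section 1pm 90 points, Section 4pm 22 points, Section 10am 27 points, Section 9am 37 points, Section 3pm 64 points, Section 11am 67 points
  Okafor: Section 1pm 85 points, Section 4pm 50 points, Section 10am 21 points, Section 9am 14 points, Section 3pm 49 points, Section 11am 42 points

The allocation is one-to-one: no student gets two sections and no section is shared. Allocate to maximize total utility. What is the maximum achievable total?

Optimal: Santos→Section 10am (67 points), Quispe→Section 9am (86 points), Kapoor→Section 4pm (84 points), Varga→Section 3pm (63 points), Rivera→Section 11am (67 points), Okafor→Section 1pm (85 points) — total 67+86+84+63+67+85 = 452 points.
Column-greedy (each section in turn goes to its best remaining student) gives 373 points, worse by 79.
Swapping Okafor↔Kapoor (Okafor→Section 4pm 50 points, Kapoor→Section 1pm 56 points) loses 63.

Maximum total: 452 points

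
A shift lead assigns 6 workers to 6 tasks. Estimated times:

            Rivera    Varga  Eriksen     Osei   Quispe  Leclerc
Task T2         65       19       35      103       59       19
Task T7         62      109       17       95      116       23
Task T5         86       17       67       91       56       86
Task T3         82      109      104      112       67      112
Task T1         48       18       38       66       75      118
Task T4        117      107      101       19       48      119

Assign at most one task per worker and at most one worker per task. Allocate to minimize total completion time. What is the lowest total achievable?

Minimum total: 187 min

Optimal: Rivera→Task T1 (48 min), Varga→Task T5 (17 min), Eriksen→Task T7 (17 min), Osei→Task T4 (19 min), Quispe→Task T3 (67 min), Leclerc→Task T2 (19 min) — total 48+17+17+19+67+19 = 187 min.
Column-greedy (each task in turn goes to its cheapest remaining worker) gives 359 min, worse by 172.
Every other assignment is strictly worse.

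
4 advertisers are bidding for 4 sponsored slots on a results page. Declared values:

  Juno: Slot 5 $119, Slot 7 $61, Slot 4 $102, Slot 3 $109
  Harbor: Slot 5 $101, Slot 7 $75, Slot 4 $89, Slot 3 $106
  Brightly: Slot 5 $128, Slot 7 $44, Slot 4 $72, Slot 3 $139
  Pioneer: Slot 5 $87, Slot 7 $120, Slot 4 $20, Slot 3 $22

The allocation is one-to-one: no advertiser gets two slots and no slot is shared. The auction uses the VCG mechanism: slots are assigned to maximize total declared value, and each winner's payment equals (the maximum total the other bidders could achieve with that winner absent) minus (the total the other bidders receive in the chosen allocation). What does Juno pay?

Efficient allocation: Juno→Slot 5 ($119), Harbor→Slot 4 ($89), Brightly→Slot 3 ($139), Pioneer→Slot 7 ($120); total welfare W = $467.
Juno receives Slot 5 at value $119, so the others get W − 119 = $348.
Without Juno: best allocation of the remaining 3 bidders over all 4 slots is Harbor→Slot 5 ($101), Brightly→Slot 3 ($139), Pioneer→Slot 7 ($120), total $360.
VCG payment = (others' best without Juno) − (others' welfare with Juno) = 360 − 348 = $12.

Juno pays $12.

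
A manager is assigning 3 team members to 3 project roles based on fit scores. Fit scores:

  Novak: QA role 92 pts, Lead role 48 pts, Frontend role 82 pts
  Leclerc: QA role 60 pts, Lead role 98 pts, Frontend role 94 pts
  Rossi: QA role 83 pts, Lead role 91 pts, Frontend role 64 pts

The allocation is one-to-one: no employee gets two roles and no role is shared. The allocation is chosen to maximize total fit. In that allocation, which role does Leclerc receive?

Optimal: Novak→QA role (92 pts), Leclerc→Frontend role (94 pts), Rossi→Lead role (91 pts) — total 92+94+91 = 277 pts.
Column-greedy (each role in turn goes to its best remaining employee) gives 254 pts, worse by 23.
No other one-to-one assignment exceeds 277 pts.
Leclerc's own top role is Lead role (98 pts), but forcing Leclerc→Lead role and reassigning the rest optimally gives only 263 pts — worse by 14.

Leclerc receives Frontend role.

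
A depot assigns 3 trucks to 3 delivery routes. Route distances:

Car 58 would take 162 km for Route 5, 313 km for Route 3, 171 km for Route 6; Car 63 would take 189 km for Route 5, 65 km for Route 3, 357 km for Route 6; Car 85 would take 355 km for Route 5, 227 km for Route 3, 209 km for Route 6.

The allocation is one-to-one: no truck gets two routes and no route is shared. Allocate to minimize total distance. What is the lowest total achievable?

Minimum total: 436 km

Optimal: Car 58→Route 5 (162 km), Car 63→Route 3 (65 km), Car 85→Route 6 (209 km) — total 162+65+209 = 436 km.
Next-best assignment: Car 58→Route 6, Car 63→Route 5, Car 85→Route 3 = 587 km.
No other one-to-one assignment undercuts 436 km.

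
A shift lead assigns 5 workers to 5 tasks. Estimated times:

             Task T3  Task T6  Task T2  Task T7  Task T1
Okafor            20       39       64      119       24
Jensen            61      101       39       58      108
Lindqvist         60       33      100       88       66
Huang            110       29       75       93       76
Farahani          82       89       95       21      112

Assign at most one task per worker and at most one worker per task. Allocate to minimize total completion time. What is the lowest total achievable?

Minimum total: 173 min

This is the linear assignment problem.
Optimal: Okafor→Task T1 (24 min), Jensen→Task T2 (39 min), Lindqvist→Task T3 (60 min), Huang→Task T6 (29 min), Farahani→Task T7 (21 min) — total 24+39+60+29+21 = 173 min.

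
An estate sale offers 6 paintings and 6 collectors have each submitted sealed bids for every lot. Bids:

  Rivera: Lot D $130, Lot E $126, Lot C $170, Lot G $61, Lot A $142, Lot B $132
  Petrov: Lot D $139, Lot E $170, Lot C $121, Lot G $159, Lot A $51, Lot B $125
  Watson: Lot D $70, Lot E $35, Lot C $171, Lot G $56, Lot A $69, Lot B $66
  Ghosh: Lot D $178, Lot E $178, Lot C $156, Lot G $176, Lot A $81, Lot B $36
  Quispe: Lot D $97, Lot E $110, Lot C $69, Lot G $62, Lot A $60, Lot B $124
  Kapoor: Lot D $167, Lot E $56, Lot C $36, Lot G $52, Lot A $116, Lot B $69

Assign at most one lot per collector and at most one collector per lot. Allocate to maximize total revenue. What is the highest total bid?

Maximum total: $950

This is a one-to-one assignment (maximum-weight bipartite matching).
Optimal: Rivera→Lot A ($142), Petrov→Lot E ($170), Watson→Lot C ($171), Ghosh→Lot G ($176), Quispe→Lot B ($124), Kapoor→Lot D ($167) — total 142+170+171+176+124+167 = $950.
Column-greedy (each lot in turn goes to its best remaining collector) gives $792, worse by 158.
Next-best assignment: Rivera→Lot A, Petrov→Lot G, Watson→Lot C, Ghosh→Lot E, Quispe→Lot B, Kapoor→Lot D = $941.
Swapping Watson↔Kapoor (Watson→Lot D $70, Kapoor→Lot C $36) loses 232.
Checked against all permutations: $950 is optimal.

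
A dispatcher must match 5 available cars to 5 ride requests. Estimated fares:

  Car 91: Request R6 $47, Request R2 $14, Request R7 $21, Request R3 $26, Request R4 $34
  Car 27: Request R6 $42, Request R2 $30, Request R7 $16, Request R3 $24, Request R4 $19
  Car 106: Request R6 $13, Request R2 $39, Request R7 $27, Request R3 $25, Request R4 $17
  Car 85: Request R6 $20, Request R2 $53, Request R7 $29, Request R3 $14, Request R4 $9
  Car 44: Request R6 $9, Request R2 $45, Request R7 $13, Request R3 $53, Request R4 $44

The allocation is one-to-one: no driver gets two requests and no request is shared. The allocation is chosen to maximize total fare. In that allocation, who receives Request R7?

Optimal: Car 91→Request R4 ($34), Car 27→Request R6 ($42), Car 106→Request R7 ($27), Car 85→Request R2 ($53), Car 44→Request R3 ($53) — total 34+42+27+53+53 = $209.
Max-entry greedy (repeatedly take the single best remaining cell) gives $199, worse by 10.
Next-best assignment: Car 91→Request R6, Car 27→Request R4, Car 106→Request R7, Car 85→Request R2, Car 44→Request R3 = $199.
Car 106's own top request is Request R2 ($39), but forcing Car 106→Request R2 and reassigning the rest optimally gives only $197 — worse by 12.

Car 106 receives Request R7.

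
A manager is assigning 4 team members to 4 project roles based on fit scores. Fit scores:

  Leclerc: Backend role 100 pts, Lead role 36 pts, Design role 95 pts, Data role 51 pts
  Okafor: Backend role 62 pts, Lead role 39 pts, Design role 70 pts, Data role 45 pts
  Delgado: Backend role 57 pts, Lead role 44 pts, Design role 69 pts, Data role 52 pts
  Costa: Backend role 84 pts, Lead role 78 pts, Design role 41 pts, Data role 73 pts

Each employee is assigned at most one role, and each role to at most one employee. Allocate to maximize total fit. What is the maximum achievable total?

This is a one-to-one assignment (maximum-weight bipartite matching).
Optimal: Leclerc→Backend role (100 pts), Okafor→Design role (70 pts), Delgado→Data role (52 pts), Costa→Lead role (78 pts) — total 100+70+52+78 = 300 pts.
Next-best assignment: Leclerc→Backend role, Okafor→Data role, Delgado→Design role, Costa→Lead role = 292 pts.

Max total: 300 pts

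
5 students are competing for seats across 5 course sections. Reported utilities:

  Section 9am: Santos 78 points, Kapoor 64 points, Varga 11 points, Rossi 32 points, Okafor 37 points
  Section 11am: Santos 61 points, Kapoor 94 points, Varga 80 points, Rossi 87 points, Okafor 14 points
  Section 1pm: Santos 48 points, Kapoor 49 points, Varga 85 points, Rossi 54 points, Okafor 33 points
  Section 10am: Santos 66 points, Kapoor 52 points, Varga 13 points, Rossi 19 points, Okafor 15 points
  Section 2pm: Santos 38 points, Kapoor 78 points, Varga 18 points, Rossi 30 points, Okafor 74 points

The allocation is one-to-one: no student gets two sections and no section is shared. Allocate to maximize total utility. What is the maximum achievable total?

Max total: 376 points

This is the linear assignment problem.
Optimal: Santos→Section 9am (78 points), Kapoor→Section 10am (52 points), Varga→Section 1pm (85 points), Rossi→Section 11am (87 points), Okafor→Section 2pm (74 points) — total 78+52+85+87+74 = 376 points.
Swapping Kapoor↔Okafor (Kapoor→Section 2pm 78 points, Okafor→Section 10am 15 points) loses 33.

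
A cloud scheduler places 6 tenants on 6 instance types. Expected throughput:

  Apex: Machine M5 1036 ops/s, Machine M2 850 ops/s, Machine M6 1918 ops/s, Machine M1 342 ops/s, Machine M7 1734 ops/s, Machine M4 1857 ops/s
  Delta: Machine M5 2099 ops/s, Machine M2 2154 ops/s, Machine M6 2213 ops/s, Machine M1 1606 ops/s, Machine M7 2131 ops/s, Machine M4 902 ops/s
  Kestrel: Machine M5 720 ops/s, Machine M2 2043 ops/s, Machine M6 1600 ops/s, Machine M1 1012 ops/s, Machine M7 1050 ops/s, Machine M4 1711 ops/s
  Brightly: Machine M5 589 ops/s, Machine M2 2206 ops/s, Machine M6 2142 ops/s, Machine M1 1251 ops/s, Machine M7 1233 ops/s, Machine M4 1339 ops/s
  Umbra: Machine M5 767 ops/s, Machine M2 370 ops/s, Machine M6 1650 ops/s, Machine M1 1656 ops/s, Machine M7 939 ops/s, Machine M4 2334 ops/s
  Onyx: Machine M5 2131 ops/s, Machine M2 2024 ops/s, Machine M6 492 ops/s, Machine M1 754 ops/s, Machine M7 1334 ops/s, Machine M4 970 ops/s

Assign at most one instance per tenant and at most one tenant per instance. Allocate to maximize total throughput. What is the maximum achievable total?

Optimal: Apex→Machine M7 (1734 ops/s), Delta→Machine M1 (1606 ops/s), Kestrel→Machine M2 (2043 ops/s), Brightly→Machine M6 (2142 ops/s), Umbra→Machine M4 (2334 ops/s), Onyx→Machine M5 (2131 ops/s) — total 1734+1606+2043+2142+2334+2131 = 11990 ops/s.
Max-entry greedy (repeatedly take the single best remaining cell) gives 11630 ops/s, worse by 360.
Next-best assignment: Apex→Machine M4, Delta→Machine M7, Kestrel→Machine M2, Brightly→Machine M6, Umbra→Machine M1, Onyx→Machine M5 = 11960 ops/s.
Swapping Apex↔Delta (Apex→Machine M1 342 ops/s, Delta→Machine M7 2131 ops/s) loses 867.
Checked against all permutations: 11990 ops/s is optimal.

Maximum total: 11990 ops/s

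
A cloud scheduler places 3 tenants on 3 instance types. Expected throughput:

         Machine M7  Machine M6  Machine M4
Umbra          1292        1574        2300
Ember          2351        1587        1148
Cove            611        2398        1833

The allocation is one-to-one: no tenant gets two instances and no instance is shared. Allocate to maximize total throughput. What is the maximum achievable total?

Max total: 7049 ops/s

Optimal: Umbra→Machine M4 (2300 ops/s), Ember→Machine M7 (2351 ops/s), Cove→Machine M6 (2398 ops/s) — total 2300+2351+2398 = 7049 ops/s.
Next-best assignment: Umbra→Machine M6, Ember→Machine M7, Cove→Machine M4 = 5758 ops/s.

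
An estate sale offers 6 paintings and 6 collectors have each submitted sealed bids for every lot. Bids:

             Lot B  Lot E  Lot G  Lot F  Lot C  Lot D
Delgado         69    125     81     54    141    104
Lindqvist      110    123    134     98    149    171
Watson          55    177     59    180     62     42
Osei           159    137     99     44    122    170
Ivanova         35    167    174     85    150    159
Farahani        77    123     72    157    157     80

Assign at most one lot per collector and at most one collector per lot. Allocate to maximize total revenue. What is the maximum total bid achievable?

This is the linear assignment problem.
Optimal: Delgado→Lot C ($141), Lindqvist→Lot D ($171), Watson→Lot E ($177), Osei→Lot B ($159), Ivanova→Lot G ($174), Farahani→Lot F ($157) — total 141+171+177+159+174+157 = $979.
Column-greedy (each lot in turn goes to its best remaining collector) gives $920, worse by 59.
Next-best assignment: Delgado→Lot E, Lindqvist→Lot D, Watson→Lot F, Osei→Lot B, Ivanova→Lot G, Farahani→Lot C = $966.

Max total: $979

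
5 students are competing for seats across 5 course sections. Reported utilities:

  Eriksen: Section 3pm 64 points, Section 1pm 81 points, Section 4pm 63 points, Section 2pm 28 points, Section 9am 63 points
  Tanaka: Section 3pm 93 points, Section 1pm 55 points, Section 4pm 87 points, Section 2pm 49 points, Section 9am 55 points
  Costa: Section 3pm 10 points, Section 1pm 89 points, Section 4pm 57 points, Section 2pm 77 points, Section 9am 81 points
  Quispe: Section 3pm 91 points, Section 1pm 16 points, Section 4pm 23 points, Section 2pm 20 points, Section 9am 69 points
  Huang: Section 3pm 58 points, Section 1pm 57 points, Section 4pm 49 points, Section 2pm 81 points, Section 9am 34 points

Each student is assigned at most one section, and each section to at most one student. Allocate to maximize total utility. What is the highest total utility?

Max total: 421 points

Optimal: Eriksen→Section 1pm (81 points), Tanaka→Section 4pm (87 points), Costa→Section 9am (81 points), Quispe→Section 3pm (91 points), Huang→Section 2pm (81 points) — total 81+87+81+91+81 = 421 points.
Max-entry greedy (repeatedly take the single best remaining cell) gives 395 points, worse by 26.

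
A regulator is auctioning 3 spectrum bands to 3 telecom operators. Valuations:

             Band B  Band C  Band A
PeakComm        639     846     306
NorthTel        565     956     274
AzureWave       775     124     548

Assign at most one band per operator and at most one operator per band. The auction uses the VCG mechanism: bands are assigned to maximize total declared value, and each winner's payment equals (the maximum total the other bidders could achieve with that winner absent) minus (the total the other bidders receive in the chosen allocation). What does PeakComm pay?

Efficient allocation: PeakComm→Band B ($639M), NorthTel→Band C ($956M), AzureWave→Band A ($548M); total welfare W = $2143M.
PeakComm receives Band B at value $639M, so the others get W − 639 = $1504M.
Without PeakComm: best allocation of the remaining 2 bidders over all 3 bands is NorthTel→Band C ($956M), AzureWave→Band B ($775M), total $1731M.
VCG payment = (others' best without PeakComm) − (others' welfare with PeakComm) = 1731 − 1504 = $227M.

PeakComm pays $227M.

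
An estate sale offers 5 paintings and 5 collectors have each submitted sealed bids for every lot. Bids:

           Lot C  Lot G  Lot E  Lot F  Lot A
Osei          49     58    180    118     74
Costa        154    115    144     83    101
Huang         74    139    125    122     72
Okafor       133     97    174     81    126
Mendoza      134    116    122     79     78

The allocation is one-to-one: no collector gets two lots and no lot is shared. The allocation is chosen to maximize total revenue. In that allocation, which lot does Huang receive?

Huang receives Lot F.

This is a one-to-one assignment (maximum-weight bipartite matching).
Optimal: Osei→Lot E ($180), Costa→Lot C ($154), Huang→Lot F ($122), Okafor→Lot A ($126), Mendoza→Lot G ($116) — total 180+154+122+126+116 = $698.
Column-greedy (each lot in turn goes to its best remaining collector) gives $632, worse by 66.
Swapping Mendoza↔Okafor (Mendoza→Lot A $78, Okafor→Lot G $97) loses 67.
Huang's own top lot is Lot G ($139), but forcing Huang→Lot G and reassigning the rest optimally gives only $678 — worse by 20.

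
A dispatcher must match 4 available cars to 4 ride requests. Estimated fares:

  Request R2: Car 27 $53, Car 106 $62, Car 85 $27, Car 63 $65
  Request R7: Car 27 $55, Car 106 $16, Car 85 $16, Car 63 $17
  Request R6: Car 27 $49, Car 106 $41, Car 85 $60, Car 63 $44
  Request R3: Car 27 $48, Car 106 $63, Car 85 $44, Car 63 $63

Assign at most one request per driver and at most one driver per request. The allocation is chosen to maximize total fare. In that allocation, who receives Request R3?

Car 106 receives Request R3.

Optimal: Car 27→Request R7 ($55), Car 106→Request R3 ($63), Car 85→Request R6 ($60), Car 63→Request R2 ($65) — total 55+63+60+65 = $243.
Swapping Car 106↔Car 85 (Car 106→Request R6 $41, Car 85→Request R3 $44) loses 38.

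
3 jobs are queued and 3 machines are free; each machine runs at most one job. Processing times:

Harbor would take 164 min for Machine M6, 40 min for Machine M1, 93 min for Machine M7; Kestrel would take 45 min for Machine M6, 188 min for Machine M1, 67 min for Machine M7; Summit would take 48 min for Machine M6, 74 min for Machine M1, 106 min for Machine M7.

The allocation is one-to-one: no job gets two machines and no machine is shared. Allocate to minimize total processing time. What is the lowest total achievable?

This is a one-to-one assignment (minimum-cost bipartite matching).
Optimal: Harbor→Machine M1 (40 min), Kestrel→Machine M7 (67 min), Summit→Machine M6 (48 min) — total 40+67+48 = 155 min.
Next-best assignment: Harbor→Machine M1, Kestrel→Machine M6, Summit→Machine M7 = 191 min.
Swapping Harbor↔Summit (Harbor→Machine M6 164 min, Summit→Machine M1 74 min) adds 150.
No other one-to-one assignment undercuts 155 min.

Minimum total: 155 min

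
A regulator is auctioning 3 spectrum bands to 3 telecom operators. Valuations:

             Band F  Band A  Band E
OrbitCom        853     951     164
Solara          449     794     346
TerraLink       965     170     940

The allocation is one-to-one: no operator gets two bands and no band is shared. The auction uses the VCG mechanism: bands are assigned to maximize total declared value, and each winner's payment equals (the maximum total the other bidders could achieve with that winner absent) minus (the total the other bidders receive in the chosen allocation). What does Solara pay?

Solara pays $123M.

Efficient allocation: OrbitCom→Band F ($853M), Solara→Band A ($794M), TerraLink→Band E ($940M); total welfare W = $2587M.
Solara receives Band A at value $794M, so the others get W − 794 = $1793M.
Without Solara: best allocation of the remaining 2 bidders over all 3 bands is OrbitCom→Band A ($951M), TerraLink→Band F ($965M), total $1916M.
VCG payment = (others' best without Solara) − (others' welfare with Solara) = 1916 − 1793 = $123M.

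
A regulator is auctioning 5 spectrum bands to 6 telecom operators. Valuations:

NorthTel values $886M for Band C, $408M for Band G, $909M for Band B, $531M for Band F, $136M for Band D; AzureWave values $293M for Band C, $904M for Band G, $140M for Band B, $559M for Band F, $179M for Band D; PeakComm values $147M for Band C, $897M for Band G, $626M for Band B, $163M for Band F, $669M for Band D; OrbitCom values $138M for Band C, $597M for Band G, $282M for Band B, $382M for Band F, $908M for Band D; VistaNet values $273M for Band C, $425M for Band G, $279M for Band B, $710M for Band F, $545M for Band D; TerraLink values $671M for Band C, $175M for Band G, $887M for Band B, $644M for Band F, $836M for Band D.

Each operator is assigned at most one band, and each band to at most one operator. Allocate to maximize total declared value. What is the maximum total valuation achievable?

Optimal: NorthTel→Band C ($886M), AzureWave→Band G ($904M), TerraLink→Band B ($887M), VistaNet→Band F ($710M), OrbitCom→Band D ($908M) — total 886+904+887+710+908 = $4295M.
Row-greedy (each operator in turn takes its best remaining band) gives $3137M, worse by 1158.
Checked against all permutations: $4295M is optimal.

Maximum total: $4295M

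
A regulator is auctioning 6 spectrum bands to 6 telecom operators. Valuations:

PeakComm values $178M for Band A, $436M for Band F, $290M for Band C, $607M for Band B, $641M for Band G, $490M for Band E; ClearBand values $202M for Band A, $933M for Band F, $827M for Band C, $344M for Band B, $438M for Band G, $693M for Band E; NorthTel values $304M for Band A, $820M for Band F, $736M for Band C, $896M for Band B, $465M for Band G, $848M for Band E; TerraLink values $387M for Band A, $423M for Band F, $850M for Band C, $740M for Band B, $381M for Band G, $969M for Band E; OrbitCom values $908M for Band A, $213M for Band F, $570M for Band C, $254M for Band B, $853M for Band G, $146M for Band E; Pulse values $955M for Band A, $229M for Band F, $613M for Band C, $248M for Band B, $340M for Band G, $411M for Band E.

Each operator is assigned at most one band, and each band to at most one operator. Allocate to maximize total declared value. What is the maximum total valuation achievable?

Optimal: PeakComm→Band B ($607M), ClearBand→Band F ($933M), NorthTel→Band C ($736M), TerraLink→Band E ($969M), OrbitCom→Band G ($853M), Pulse→Band A ($955M) — total 607+933+736+969+853+955 = $5053M.
Max-entry greedy (repeatedly take the single best remaining cell) gives $4896M, worse by 157.
Next-best assignment: PeakComm→Band B, ClearBand→Band F, NorthTel→Band E, TerraLink→Band C, OrbitCom→Band G, Pulse→Band A = $5046M.
Swapping ClearBand↔OrbitCom (ClearBand→Band G $438M, OrbitCom→Band F $213M) loses 1135.
No other one-to-one assignment exceeds $5053M.

Max total: $5053M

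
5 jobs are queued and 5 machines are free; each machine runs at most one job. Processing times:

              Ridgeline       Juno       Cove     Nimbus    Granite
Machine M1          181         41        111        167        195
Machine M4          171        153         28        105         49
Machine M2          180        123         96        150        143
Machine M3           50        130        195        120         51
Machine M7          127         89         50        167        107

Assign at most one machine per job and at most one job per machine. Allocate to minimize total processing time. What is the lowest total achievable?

Min total: 340 min

Treat this as an assignment problem: match each job to one machine.
Optimal: Ridgeline→Machine M3 (50 min), Juno→Machine M1 (41 min), Cove→Machine M7 (50 min), Nimbus→Machine M2 (150 min), Granite→Machine M4 (49 min) — total 50+41+50+150+49 = 340 min.
Min-entry greedy (repeatedly take the single cheapest remaining cell) gives 376 min, worse by 36.
Next-best assignment: Ridgeline→Machine M3, Juno→Machine M1, Cove→Machine M4, Nimbus→Machine M2, Granite→Machine M7 = 376 min.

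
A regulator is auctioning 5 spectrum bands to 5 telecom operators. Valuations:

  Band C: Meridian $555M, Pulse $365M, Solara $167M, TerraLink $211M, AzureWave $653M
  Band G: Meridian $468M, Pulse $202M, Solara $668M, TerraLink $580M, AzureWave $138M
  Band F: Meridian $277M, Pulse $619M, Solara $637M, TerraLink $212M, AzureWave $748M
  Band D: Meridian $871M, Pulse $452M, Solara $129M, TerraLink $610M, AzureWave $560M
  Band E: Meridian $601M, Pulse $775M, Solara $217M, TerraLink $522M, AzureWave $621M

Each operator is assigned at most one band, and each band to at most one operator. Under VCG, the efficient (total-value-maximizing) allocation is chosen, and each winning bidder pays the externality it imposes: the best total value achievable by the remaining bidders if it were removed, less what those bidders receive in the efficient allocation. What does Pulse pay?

Efficient allocation: Meridian→Band D ($871M), Pulse→Band E ($775M), Solara→Band F ($637M), TerraLink→Band G ($580M), AzureWave→Band C ($653M); total welfare W = $3516M.
Pulse receives Band E at value $775M, so the others get W − 775 = $2741M.
Without Pulse: best allocation of the remaining 4 bidders over all 5 bands is Meridian→Band D ($871M), Solara→Band G ($668M), TerraLink→Band E ($522M), AzureWave→Band F ($748M), total $2809M.
VCG payment = (others' best without Pulse) − (others' welfare with Pulse) = 2809 − 2741 = $68M.

Pulse pays $68M.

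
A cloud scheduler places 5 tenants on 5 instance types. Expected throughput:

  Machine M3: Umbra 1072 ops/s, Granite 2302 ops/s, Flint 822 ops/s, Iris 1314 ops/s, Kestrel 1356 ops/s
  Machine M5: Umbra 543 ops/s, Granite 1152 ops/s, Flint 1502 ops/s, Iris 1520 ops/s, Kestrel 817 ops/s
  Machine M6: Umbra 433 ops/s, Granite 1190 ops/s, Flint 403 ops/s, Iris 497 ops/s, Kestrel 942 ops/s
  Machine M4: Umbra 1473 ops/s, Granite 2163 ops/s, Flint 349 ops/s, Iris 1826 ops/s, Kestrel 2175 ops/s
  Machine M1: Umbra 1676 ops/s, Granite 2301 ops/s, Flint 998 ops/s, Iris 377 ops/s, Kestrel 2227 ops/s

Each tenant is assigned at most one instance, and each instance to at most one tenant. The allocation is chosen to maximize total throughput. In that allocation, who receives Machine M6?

Umbra receives Machine M6.

Optimal: Umbra→Machine M6 (433 ops/s), Granite→Machine M3 (2302 ops/s), Flint→Machine M5 (1502 ops/s), Iris→Machine M4 (1826 ops/s), Kestrel→Machine M1 (2227 ops/s) — total 433+2302+1502+1826+2227 = 8290 ops/s.
Row-greedy (each tenant in turn takes its best remaining instance) gives 8248 ops/s, worse by 42.
Next-best assignment: Umbra→Machine M1, Granite→Machine M3, Flint→Machine M5, Iris→Machine M4, Kestrel→Machine M6 = 8248 ops/s.
Swapping Kestrel↔Iris (Kestrel→Machine M4 2175 ops/s, Iris→Machine M1 377 ops/s) loses 1501.
No other one-to-one assignment exceeds 8290 ops/s.
Umbra's own top instance is Machine M1 (1676 ops/s), but forcing Umbra→Machine M1 and reassigning the rest optimally gives only 8248 ops/s — worse by 42.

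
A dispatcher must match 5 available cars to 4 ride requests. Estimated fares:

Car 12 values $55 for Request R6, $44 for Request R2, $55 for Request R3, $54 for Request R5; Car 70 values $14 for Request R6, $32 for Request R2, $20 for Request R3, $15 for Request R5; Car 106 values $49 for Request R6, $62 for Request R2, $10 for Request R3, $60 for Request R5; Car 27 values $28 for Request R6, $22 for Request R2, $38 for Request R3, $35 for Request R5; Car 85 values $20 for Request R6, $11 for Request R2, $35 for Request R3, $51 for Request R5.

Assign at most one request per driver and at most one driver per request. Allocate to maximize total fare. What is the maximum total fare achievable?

Optimal: Car 12→Request R6 ($55), Car 106→Request R2 ($62), Car 27→Request R3 ($38), Car 85→Request R5 ($51) — total 55+62+38+51 = $206.
Row-greedy (each driver in turn takes its best remaining request) gives $185, worse by 21.
Next-best assignment: Car 27→Request R6, Car 106→Request R2, Car 12→Request R3, Car 85→Request R5 = $196.

Maximum total: $206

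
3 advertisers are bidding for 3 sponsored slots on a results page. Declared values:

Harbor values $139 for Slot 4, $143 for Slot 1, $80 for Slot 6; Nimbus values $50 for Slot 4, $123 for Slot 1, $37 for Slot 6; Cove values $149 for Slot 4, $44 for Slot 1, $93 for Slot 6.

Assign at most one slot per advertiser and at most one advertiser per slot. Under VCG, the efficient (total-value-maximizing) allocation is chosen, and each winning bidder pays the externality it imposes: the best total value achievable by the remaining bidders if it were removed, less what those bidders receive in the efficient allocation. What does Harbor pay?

Efficient allocation: Harbor→Slot 4 ($139), Nimbus→Slot 1 ($123), Cove→Slot 6 ($93); total welfare W = $355.
Harbor receives Slot 4 at value $139, so the others get W − 139 = $216.
Without Harbor: best allocation of the remaining 2 bidders over all 3 slots is Nimbus→Slot 1 ($123), Cove→Slot 4 ($149), total $272.
VCG payment = (others' best without Harbor) − (others' welfare with Harbor) = 272 − 216 = $56.

Harbor pays $56.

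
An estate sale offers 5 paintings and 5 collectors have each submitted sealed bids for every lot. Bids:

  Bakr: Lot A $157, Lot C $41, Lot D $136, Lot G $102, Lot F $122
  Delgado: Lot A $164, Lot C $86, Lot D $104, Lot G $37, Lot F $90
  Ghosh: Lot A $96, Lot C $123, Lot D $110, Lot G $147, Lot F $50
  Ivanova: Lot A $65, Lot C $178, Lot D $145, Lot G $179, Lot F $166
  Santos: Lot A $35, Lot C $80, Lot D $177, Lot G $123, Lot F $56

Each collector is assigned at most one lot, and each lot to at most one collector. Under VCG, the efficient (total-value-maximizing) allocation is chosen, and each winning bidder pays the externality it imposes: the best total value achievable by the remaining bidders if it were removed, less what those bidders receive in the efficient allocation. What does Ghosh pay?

Efficient allocation: Bakr→Lot F ($122), Delgado→Lot A ($164), Ghosh→Lot G ($147), Ivanova→Lot C ($178), Santos→Lot D ($177); total welfare W = $788.
Ghosh receives Lot G at value $147, so the others get W − 147 = $641.
Without Ghosh: best allocation of the remaining 4 bidders over all 5 lots is Bakr→Lot F ($122), Delgado→Lot A ($164), Ivanova→Lot G ($179), Santos→Lot D ($177), total $642.
VCG payment = (others' best without Ghosh) − (others' welfare with Ghosh) = 642 − 641 = $1.

Ghosh pays $1.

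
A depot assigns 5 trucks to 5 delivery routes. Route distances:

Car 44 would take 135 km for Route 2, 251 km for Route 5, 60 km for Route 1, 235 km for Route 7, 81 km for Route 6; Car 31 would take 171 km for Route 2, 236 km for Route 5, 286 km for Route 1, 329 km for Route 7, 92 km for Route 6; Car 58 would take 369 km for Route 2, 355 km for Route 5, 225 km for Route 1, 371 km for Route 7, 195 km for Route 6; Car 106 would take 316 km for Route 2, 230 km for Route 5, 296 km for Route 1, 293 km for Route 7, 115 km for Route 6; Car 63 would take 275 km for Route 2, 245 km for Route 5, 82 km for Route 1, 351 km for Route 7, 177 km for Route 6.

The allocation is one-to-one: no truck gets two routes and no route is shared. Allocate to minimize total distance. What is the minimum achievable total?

Optimal: Car 44→Route 2 (135 km), Car 31→Route 6 (92 km), Car 58→Route 7 (371 km), Car 106→Route 5 (230 km), Car 63→Route 1 (82 km) — total 135+92+371+230+82 = 910 km.
Min-entry greedy (repeatedly take the single cheapest remaining cell) gives 1028 km, worse by 118.
Next-best assignment: Car 44→Route 7, Car 31→Route 2, Car 58→Route 6, Car 106→Route 5, Car 63→Route 1 = 913 km.
Swapping Car 106↔Car 44 (Car 106→Route 2 316 km, Car 44→Route 5 251 km) adds 202.
No other one-to-one assignment undercuts 910 km.

Min total: 910 km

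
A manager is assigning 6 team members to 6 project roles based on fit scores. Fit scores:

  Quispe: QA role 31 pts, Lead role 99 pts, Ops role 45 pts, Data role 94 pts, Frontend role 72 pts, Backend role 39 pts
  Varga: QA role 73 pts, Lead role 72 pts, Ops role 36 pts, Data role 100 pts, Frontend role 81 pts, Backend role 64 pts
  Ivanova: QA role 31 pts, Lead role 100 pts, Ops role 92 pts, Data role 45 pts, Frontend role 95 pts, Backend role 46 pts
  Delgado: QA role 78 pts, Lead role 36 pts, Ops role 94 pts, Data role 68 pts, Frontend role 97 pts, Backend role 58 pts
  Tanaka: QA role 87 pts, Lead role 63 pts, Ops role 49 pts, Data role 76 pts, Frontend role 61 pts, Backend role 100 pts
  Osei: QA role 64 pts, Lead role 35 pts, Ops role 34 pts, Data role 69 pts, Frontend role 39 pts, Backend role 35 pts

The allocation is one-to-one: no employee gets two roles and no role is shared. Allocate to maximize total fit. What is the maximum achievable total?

Optimal: Quispe→Lead role (99 pts), Varga→Data role (100 pts), Ivanova→Ops role (92 pts), Delgado→Frontend role (97 pts), Tanaka→Backend role (100 pts), Osei→QA role (64 pts) — total 99+100+92+97+100+64 = 552 pts.
Column-greedy (each role in turn goes to its best remaining employee) gives 488 pts, worse by 64.
Checked against all permutations: 552 pts is optimal.

Max total: 552 pts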